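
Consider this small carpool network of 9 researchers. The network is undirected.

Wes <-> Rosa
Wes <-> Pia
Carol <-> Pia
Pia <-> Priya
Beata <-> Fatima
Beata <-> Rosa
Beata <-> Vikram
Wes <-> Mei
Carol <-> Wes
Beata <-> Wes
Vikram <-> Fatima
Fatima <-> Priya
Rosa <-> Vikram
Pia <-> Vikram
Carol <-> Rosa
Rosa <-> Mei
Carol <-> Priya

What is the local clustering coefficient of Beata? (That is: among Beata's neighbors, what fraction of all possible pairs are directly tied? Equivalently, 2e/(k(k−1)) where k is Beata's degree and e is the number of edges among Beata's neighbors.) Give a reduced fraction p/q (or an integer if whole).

1/2

Beata's neighbors: Fatima, Rosa, Vikram, and Wes (k = 4).
Possible neighbor pairs: C(4,2) = 6. Edges among them: Fatima–Vikram, Rosa–Vikram, Rosa–Wes → e = 3.
Clustering(Beata) = 3/6 = 1/2.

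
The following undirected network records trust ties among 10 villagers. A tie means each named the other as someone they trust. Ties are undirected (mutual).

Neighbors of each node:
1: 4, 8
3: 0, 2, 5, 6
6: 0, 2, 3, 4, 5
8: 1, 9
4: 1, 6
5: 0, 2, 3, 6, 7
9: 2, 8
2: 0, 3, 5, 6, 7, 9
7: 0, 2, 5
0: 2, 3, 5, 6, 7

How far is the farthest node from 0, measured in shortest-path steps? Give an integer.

3

Distances from 0: 1:3, 2:1, 3:1, 4:2, 5:1, 6:1, 7:1, 8:3, 9:2.
The largest is 3 (to 1 and 8), so the eccentricity of 0 is 3.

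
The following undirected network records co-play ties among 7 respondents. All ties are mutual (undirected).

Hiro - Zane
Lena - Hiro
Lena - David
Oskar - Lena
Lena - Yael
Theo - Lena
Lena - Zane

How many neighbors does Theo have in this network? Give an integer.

Theo is directly tied to Lena. That is 1 neighbor, so the degree of Theo is 1.

1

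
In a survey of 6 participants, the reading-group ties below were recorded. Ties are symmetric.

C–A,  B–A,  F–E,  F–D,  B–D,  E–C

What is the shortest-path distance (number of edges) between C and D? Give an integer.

One shortest route is C – E – F – D, which uses 3 edges, and at distance 2 from C we only reach {B, F}, which does not include D. So d(C,D) = 3.

3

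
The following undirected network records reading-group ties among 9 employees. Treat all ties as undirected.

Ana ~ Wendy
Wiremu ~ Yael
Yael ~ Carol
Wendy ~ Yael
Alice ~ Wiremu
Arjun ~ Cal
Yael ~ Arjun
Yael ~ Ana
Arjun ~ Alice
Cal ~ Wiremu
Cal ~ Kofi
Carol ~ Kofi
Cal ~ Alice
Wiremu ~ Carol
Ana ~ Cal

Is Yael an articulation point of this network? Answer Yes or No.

Even without Yael, every remaining node can still reach every other (the residual graph is connected), so Yael is not a cut vertex.

No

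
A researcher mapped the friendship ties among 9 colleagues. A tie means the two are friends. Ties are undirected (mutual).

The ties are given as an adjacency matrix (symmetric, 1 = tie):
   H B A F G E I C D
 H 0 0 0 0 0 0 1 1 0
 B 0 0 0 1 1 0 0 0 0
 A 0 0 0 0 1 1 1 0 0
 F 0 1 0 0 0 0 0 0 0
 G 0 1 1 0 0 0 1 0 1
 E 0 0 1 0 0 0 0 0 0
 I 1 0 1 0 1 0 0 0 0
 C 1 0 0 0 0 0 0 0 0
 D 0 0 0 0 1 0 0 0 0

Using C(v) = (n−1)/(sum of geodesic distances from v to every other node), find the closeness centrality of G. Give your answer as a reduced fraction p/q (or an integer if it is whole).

Distances from G: A:1, B:1, C:3, D:1, E:2, F:2, H:2, I:1. Sum = 13.
n = 9, so closeness = 8/13.

8/13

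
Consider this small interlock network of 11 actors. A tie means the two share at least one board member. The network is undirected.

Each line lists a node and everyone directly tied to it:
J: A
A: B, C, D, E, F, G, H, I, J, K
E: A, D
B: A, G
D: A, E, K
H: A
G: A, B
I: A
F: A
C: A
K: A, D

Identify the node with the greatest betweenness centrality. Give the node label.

Unnormalized betweenness of each node: A:83/2, B:0, C:0, D:1/2, E:0, F:0, G:0, H:0, I:0, J:0, K:0.
A has the largest value, 83/2, making it the main broker — the node through which the most shortest paths run.

A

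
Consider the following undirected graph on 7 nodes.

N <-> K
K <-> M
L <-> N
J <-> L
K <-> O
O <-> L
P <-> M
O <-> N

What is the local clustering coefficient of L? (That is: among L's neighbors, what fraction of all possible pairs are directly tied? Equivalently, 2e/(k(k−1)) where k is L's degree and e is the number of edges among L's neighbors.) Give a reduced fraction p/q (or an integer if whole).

L's neighbors: J, N, and O (k = 3).
Possible neighbor pairs: C(3,2) = 3. Edges among them: N–O → e = 1.
Clustering(L) = 1/3.

1/3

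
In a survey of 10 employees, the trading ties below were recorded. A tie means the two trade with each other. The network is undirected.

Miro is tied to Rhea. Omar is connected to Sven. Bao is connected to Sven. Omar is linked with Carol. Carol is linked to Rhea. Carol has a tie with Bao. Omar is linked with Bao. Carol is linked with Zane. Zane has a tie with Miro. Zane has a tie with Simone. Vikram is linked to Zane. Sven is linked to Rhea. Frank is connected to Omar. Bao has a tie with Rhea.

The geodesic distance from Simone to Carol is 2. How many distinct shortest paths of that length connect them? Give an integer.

1

The shortest distance is 2, and the only length-2 path is Simone–Zane–Carol. So there is exactly 1 shortest path.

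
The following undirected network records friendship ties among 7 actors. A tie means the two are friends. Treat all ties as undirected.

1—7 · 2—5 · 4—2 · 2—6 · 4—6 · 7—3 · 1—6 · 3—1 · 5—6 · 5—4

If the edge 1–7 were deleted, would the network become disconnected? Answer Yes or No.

No

Even without that edge, 1 still reaches 7 via 1 – 3 – 7, so the network stays connected. Not a bridge.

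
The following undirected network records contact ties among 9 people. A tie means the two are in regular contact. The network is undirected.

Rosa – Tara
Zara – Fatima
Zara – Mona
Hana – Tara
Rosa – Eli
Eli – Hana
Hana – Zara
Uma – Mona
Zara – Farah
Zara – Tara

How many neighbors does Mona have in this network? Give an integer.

Mona is directly tied to Uma and Zara. That is 2 neighbors, so the degree of Mona is 2.

2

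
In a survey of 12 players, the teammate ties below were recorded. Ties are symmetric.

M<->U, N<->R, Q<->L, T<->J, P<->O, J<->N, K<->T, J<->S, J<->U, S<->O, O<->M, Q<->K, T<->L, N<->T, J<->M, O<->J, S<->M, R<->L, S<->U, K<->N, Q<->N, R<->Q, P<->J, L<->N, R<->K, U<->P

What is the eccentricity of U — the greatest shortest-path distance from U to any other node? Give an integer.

Distances from U: J:1, K:3, L:3, M:1, N:2, O:2, P:1, Q:3, R:3, S:1, T:2.
The largest is 3 (to L, K, Q, and R), so the eccentricity of U is 3.

3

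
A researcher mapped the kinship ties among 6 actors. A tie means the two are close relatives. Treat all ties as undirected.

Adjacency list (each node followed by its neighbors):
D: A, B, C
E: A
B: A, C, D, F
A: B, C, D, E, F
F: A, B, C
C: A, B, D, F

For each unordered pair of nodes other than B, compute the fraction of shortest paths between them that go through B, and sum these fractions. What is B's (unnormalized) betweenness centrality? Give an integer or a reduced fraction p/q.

Pairs whose geodesics pass through B — F–D: 1/3.
All other pairs contribute 0.
Summing the contributions gives betweenness(B) = 1/3.

1/3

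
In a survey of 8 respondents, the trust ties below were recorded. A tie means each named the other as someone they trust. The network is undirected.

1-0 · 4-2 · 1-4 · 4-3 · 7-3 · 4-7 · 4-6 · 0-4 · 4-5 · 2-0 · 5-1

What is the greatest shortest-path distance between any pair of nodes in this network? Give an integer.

2

Eccentricity of each node (its greatest distance to any other): 0:2, 1:2, 2:2, 3:2, 4:1, 5:2, 6:2, 7:2.
The maximum eccentricity is 2, realized for instance by the pair 1–3 via 1 – 4 – 3. So the diameter is 2.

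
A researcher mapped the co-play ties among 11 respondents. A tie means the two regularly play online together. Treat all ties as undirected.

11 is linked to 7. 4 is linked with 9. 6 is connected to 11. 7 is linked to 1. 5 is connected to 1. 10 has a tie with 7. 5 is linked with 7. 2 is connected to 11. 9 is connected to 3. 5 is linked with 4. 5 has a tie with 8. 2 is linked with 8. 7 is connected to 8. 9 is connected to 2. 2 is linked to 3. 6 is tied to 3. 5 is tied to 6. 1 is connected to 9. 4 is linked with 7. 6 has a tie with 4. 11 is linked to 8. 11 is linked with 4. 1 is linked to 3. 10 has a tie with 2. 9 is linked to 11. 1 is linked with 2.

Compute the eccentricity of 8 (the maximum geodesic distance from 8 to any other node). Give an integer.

Distances from 8: 1:2, 2:1, 3:2, 4:2, 5:1, 6:2, 7:1, 9:2, 10:2, 11:1.
The largest is 2 (to 1, 4, 6, 10, 9, and 3), so the eccentricity of 8 is 2.

2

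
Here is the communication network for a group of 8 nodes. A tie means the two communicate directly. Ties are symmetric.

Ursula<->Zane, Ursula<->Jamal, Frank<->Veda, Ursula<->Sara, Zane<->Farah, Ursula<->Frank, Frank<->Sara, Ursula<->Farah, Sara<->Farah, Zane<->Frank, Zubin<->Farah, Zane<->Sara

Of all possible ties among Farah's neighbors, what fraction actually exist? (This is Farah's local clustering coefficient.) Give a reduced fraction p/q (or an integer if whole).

1/2

Farah's neighbors: Sara, Ursula, Zane, and Zubin (k = 4).
Possible neighbor pairs: C(4,2) = 6. Edges among them: Sara–Ursula, Sara–Zane, Ursula–Zane → e = 3.
Clustering(Farah) = 3/6 = 1/2.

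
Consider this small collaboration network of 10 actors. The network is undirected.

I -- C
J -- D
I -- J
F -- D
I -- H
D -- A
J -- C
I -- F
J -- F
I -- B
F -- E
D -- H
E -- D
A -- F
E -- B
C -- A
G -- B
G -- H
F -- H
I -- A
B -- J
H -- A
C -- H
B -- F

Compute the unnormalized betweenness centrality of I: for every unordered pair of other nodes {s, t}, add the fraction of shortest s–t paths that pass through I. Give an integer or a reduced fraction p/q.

Pairs whose geodesics pass through I — J–A: 1/4; J–H: 1/4; A–B: 1/2; F–C: 1/4; B–C: 1/2; B–H: 1/3; C–E: 2/9.
All other pairs contribute 0.
Summing the contributions gives betweenness(I) = 83/36.

83/36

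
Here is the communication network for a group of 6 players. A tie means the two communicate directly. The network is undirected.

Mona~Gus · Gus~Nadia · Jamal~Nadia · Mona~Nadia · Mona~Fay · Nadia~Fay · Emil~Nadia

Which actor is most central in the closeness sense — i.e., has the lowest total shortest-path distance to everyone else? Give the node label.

Nadia

Farness (sum of distances to all others) for each node — Emil:9, Fay:8, Gus:8, Jamal:9, Mona:7, Nadia:5.
The smallest farness is 5, for Nadia, so Nadia has the highest closeness.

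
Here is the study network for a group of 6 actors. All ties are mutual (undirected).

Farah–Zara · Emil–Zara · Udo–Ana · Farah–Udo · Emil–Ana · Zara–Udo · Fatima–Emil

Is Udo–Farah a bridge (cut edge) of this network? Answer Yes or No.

No

Even without that edge, Udo still reaches Farah via Udo – Zara – Farah, so the network stays connected. Not a bridge.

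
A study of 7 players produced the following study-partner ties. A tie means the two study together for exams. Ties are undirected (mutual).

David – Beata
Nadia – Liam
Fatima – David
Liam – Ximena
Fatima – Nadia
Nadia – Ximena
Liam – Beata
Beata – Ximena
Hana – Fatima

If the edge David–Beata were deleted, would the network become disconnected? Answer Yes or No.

Even without that edge, David still reaches Beata via David – Fatima – Nadia – Ximena – Beata, so the network stays connected. Not a bridge.

No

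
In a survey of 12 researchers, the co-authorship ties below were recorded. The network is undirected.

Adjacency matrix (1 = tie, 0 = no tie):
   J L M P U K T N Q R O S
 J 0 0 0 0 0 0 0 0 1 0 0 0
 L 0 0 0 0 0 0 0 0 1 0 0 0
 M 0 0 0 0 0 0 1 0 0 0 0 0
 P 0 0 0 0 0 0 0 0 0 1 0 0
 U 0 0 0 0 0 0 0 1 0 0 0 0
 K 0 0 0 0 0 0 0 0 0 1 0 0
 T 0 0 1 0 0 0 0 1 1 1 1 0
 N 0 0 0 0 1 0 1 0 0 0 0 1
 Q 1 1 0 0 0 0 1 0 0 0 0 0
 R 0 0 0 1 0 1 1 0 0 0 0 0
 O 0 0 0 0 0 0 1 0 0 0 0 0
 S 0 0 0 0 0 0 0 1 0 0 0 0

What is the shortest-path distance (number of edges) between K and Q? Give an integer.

One shortest route is K – R – T – Q, which uses 3 edges, and at distance 2 from K we only reach {P, T}, which does not include Q. So d(K,Q) = 3.

3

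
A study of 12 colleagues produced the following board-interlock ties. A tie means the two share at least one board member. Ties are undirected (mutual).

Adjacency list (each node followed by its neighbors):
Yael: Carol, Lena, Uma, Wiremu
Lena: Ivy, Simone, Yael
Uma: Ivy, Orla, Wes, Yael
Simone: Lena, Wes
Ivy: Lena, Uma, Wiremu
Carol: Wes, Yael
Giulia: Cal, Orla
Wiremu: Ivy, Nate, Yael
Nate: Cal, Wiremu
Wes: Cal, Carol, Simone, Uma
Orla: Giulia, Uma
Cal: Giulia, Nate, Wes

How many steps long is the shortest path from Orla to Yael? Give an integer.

2

One shortest route is Orla – Uma – Yael, which uses 2 edges, and Orla and Yael are not directly tied, so nothing shorter exists. So d(Orla,Yael) = 2.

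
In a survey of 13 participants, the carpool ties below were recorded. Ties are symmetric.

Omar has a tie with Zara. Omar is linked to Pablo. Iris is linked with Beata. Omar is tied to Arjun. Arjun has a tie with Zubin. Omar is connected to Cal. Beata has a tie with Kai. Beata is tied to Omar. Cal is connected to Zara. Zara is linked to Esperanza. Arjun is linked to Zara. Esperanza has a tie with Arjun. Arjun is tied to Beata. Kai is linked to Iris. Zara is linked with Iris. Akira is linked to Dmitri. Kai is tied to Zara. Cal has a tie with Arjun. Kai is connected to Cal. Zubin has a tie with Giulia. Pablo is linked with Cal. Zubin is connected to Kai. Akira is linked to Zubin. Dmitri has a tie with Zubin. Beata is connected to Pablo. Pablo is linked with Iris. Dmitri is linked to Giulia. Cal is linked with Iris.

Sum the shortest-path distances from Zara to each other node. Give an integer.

Distances from Zara: Akira:3, Arjun:1, Beata:2, Cal:1, Dmitri:3, Esperanza:1, Giulia:3, Iris:1, Kai:1, Omar:1, Pablo:2, Zubin:2.
Sum = 3 + 1 + 2 + 1 + 3 + 1 + 3 + 1 + 1 + 1 + 2 + 2 = 21.

21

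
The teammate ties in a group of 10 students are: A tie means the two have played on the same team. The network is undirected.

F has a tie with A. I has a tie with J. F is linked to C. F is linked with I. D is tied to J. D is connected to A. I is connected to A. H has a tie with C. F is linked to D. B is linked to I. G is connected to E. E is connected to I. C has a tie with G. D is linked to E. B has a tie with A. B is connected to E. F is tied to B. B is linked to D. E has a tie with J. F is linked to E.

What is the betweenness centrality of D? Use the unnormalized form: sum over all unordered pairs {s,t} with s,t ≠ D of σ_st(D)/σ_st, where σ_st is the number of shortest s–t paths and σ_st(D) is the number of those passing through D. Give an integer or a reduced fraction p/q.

127/60

Pairs whose geodesics pass through D — A–J: 1/2; A–E: 1/4; A–G: 1/5; F–J: 1/3; B–J: 1/3; J–H: 1/4; J–C: 1/4.
All other pairs contribute 0.
Summing the contributions gives betweenness(D) = 127/60.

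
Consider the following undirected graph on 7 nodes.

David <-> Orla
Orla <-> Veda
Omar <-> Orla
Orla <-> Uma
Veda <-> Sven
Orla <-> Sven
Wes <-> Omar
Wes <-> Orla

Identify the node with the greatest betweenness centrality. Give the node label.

Unnormalized betweenness of each node: David:0, Omar:0, Orla:13, Sven:0, Uma:0, Veda:0, Wes:0.
Orla has the largest value, 13, making it the main broker — the node through which the most shortest paths run.

Orla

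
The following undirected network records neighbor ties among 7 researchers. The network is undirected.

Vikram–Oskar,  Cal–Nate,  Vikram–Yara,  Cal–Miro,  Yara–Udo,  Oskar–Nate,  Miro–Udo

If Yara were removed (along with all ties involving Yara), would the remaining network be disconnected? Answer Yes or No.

Even without Yara, every remaining node can still reach every other (the residual graph is connected), so Yara is not a cut vertex.

No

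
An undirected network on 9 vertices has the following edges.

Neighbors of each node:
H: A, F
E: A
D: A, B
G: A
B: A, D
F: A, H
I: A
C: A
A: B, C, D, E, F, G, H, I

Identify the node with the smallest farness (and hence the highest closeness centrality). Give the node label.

Farness (sum of distances to all others) for each node — A:8, B:14, C:15, D:14, E:15, F:14, G:15, H:14, I:15.
The smallest farness is 8, for A, so A has the highest closeness.

A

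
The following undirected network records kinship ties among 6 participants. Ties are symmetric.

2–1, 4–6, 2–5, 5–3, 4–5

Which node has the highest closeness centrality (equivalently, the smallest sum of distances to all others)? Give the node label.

5

Farness (sum of distances to all others) for each node — 1:13, 2:9, 3:11, 4:9, 5:7, 6:13.
The smallest farness is 7, for 5, so 5 has the highest closeness.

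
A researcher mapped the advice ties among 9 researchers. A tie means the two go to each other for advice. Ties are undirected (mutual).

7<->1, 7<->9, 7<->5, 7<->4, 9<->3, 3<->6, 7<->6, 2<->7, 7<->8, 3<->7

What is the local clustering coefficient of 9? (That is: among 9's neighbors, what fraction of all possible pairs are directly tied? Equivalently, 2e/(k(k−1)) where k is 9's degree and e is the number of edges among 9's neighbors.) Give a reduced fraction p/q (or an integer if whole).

1

9's neighbors: 3 and 7 (k = 2).
Possible neighbor pairs: C(2,2) = 1. Edges among them: 3–7 → e = 1.
Clustering(9) = 1/1.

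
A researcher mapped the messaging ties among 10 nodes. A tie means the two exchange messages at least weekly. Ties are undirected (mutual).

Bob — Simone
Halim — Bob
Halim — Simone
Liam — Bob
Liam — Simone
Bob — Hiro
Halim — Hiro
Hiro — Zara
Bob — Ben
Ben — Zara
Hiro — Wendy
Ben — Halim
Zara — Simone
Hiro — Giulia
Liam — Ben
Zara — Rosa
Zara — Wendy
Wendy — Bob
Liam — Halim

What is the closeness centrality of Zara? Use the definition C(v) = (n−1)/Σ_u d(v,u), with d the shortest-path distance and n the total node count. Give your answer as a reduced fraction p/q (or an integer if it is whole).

9/13

Distances from Zara: Ben:1, Bob:2, Giulia:2, Halim:2, Hiro:1, Liam:2, Rosa:1, Simone:1, Wendy:1. Sum = 13.
n = 10, so closeness = 9/13.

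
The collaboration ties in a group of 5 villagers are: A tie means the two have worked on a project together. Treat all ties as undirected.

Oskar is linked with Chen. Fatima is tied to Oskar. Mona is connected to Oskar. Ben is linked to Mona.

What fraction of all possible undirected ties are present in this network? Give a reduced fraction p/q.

2/5

There are 4 edges and 5 nodes, so the maximum possible is C(5,2) = 10.
Density = 4/10 = 2/5.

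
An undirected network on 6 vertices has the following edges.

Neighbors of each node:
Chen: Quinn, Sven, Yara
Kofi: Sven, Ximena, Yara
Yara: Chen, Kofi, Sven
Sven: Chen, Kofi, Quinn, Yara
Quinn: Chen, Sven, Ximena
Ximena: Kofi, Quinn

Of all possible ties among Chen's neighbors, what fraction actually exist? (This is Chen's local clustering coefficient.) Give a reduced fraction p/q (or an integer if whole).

Chen's neighbors: Quinn, Sven, and Yara (k = 3).
Possible neighbor pairs: C(3,2) = 3. Edges among them: Quinn–Sven, Sven–Yara → e = 2.
Clustering(Chen) = 2/3.

2/3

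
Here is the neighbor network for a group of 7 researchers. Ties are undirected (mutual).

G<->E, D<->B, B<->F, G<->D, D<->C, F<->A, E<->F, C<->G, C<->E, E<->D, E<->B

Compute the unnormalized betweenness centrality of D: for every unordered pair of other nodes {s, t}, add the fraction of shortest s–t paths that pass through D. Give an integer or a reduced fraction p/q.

1

Pairs whose geodesics pass through D — G–B: 1/2; C–B: 1/2.
All other pairs contribute 0.
Summing the contributions gives betweenness(D) = 1.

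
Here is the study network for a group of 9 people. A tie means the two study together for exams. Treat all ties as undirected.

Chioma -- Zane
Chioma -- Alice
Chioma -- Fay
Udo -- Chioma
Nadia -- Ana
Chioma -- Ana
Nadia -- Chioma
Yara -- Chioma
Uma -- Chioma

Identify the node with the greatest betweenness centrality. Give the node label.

Unnormalized betweenness of each node: Alice:0, Ana:0, Chioma:27, Fay:0, Nadia:0, Udo:0, Uma:0, Yara:0, Zane:0.
Chioma has the largest value, 27, making it the main broker — the node through which the most shortest paths run.

Chioma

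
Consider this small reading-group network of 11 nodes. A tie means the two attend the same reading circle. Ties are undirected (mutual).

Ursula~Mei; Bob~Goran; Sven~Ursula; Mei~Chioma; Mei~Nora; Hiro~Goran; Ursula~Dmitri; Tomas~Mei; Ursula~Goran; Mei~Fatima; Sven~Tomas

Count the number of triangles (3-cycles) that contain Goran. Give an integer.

Goran's neighbors are Bob, Hiro, and Ursula, but none of them are tied to each other, so no triangle contains Goran.

0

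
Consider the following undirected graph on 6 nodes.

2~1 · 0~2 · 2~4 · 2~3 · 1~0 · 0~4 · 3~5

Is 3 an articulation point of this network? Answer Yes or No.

Yes

Removing 3 leaves {5} with no path to {0, 1, 2, and 4}, so the network splits into 2 components. 3 is a cut vertex.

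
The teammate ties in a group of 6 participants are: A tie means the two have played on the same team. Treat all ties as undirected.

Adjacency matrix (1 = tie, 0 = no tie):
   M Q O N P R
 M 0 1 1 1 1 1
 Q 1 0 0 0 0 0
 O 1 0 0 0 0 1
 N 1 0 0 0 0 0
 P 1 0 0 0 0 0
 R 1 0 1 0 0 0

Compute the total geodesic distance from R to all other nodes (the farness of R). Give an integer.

Distances from R: M:1, N:2, O:1, P:2, Q:2.
Sum = 1 + 2 + 1 + 2 + 2 = 8.

8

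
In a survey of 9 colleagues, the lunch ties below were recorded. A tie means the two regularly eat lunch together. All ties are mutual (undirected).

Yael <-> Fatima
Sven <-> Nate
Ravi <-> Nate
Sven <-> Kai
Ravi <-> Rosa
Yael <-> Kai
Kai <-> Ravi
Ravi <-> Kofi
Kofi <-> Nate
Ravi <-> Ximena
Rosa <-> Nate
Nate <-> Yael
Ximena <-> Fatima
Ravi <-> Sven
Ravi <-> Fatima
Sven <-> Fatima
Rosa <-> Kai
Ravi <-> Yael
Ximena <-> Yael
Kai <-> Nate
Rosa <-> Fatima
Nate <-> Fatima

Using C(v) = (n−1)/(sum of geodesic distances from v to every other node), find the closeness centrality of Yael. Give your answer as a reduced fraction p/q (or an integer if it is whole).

Distances from Yael: Fatima:1, Kai:1, Kofi:2, Nate:1, Ravi:1, Rosa:2, Sven:2, Ximena:1. Sum = 11.
n = 9, so closeness = 8/11.

8/11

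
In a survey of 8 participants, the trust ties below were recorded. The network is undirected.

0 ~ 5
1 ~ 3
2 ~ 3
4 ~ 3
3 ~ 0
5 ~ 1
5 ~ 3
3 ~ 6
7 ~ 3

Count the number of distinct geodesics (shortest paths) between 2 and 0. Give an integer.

The shortest distance is 2, and the only length-2 path is 2–3–0. So there is exactly 1 shortest path.

1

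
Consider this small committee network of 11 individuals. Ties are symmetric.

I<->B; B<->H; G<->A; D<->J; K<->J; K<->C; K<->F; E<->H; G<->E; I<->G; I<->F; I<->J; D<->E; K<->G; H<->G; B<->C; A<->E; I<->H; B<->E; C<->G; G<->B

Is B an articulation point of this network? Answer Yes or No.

No

Even without B, every remaining node can still reach every other (the residual graph is connected), so B is not a cut vertex.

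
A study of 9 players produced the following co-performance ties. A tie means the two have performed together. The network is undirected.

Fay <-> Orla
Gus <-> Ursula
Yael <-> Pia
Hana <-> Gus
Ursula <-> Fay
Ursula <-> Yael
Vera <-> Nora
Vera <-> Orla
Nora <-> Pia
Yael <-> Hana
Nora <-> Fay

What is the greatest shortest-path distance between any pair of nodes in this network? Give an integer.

4

Eccentricity of each node (its greatest distance to any other): Fay:3, Gus:4, Hana:4, Nora:3, Orla:4, Pia:3, Ursula:3, Vera:4, Yael:3.
The maximum eccentricity is 4, realized for instance by the pair Hana–Orla via Hana – Yael – Ursula – Fay – Orla. So the diameter is 4.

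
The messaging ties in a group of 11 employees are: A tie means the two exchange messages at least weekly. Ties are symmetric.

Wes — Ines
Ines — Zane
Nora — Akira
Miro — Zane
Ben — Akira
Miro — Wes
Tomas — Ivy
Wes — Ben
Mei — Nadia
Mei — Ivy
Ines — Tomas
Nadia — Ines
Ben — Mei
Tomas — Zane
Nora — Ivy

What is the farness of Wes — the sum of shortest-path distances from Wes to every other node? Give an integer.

Distances from Wes: Akira:2, Ben:1, Ines:1, Ivy:3, Mei:2, Miro:1, Nadia:2, Nora:3, Tomas:2, Zane:2.
Sum = 2 + 1 + 1 + 3 + 2 + 1 + 2 + 3 + 2 + 2 = 19.

19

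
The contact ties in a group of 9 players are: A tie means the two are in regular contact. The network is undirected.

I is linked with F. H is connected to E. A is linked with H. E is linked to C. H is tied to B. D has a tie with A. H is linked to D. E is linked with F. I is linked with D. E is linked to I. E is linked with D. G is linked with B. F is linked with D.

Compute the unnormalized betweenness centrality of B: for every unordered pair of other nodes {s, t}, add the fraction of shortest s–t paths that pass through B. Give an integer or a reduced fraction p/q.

Pairs whose geodesics pass through B — F–G: 2/2; H–G: 1; D–G: 1; I–G: 2/2; E–G: 1; A–G: 1; C–G: 1.
All other pairs contribute 0.
Summing the contributions gives betweenness(B) = 7.

7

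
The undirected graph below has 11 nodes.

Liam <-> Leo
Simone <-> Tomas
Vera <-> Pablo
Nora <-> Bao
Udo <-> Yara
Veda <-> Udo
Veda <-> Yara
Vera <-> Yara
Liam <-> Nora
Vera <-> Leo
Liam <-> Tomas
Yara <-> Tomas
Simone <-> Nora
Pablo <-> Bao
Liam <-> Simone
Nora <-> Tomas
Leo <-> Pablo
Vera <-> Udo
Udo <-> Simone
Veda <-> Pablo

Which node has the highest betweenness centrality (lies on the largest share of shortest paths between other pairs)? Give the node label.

Pablo

Unnormalized betweenness of each node: Bao:25/12, Leo:37/12, Liam:15/4, Nora:25/6, Pablo:79/12, Simone:15/4, Tomas:15/4, Udo:17/4, Veda:13/6, Vera:25/6, Yara:17/4.
Pablo has the largest value, 79/12, making it the main broker — the node through which the most shortest paths run.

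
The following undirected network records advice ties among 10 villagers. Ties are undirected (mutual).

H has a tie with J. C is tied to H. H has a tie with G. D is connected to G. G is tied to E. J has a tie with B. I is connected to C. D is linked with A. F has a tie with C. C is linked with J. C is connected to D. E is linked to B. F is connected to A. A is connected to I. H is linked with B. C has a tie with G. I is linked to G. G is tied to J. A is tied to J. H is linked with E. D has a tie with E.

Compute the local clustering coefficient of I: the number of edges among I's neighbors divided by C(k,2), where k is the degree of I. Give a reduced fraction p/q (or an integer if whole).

1/3

I's neighbors: A, C, and G (k = 3).
Possible neighbor pairs: C(3,2) = 3. Edges among them: C–G → e = 1.
Clustering(I) = 1/3.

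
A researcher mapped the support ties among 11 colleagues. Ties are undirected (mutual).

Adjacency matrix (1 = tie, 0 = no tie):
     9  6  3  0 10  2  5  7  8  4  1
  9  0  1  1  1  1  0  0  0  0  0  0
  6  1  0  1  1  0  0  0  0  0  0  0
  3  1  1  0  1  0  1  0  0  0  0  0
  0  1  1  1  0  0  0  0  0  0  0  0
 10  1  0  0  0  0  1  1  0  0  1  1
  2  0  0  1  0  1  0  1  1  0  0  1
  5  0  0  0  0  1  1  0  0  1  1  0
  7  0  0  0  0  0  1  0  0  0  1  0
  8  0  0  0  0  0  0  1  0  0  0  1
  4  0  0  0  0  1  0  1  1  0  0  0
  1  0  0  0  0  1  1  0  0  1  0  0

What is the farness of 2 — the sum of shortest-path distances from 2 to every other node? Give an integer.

15

Distances from 2: 0:2, 1:1, 3:1, 4:2, 5:1, 6:2, 7:1, 8:2, 9:2, 10:1.
Sum = 2 + 1 + 1 + 2 + 1 + 2 + 1 + 2 + 2 + 1 = 15.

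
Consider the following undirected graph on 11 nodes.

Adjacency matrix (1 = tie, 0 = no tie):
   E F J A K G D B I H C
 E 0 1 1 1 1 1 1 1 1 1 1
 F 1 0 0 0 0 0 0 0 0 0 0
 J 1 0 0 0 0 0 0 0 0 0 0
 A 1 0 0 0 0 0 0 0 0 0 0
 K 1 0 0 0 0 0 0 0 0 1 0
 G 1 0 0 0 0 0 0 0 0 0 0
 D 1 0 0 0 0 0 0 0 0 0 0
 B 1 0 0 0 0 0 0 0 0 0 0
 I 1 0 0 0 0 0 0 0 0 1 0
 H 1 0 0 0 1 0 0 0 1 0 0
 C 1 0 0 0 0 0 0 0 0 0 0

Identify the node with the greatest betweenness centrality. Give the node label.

E

Unnormalized betweenness of each node: A:0, B:0, C:0, D:0, E:85/2, F:0, G:0, H:1/2, I:0, J:0, K:0.
E has the largest value, 85/2, making it the main broker — the node through which the most shortest paths run.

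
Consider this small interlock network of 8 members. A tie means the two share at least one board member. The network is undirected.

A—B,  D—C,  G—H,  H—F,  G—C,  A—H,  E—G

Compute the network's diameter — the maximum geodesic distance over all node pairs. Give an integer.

Eccentricity of each node (its greatest distance to any other): A:4, B:5, C:4, D:5, E:4, F:4, G:3, H:3.
The maximum eccentricity is 5, realized for instance by the pair D–B via D – C – G – H – A – B. So the diameter is 5.

5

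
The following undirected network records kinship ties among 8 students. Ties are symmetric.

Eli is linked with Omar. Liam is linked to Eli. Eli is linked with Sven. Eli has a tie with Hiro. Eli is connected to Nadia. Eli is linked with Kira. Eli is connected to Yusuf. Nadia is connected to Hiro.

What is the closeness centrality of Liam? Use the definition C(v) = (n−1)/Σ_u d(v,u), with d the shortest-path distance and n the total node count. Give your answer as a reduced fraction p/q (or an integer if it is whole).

7/13

Distances from Liam: Eli:1, Hiro:2, Kira:2, Nadia:2, Omar:2, Sven:2, Yusuf:2. Sum = 13.
n = 8, so closeness = 7/13.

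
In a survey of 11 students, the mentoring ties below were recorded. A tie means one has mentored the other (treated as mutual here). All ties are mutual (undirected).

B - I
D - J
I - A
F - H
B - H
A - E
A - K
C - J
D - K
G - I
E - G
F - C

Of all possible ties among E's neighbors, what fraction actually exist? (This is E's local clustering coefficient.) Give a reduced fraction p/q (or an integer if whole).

0

E's neighbors: A and G (k = 2).
Possible neighbor pairs: C(2,2) = 1. Edges among them: none → e = 0.
Clustering(E) = 0/1.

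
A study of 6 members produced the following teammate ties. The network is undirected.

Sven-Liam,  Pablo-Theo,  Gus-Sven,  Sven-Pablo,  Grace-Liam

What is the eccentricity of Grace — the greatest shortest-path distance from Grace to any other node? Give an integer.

Distances from Grace: Gus:3, Liam:1, Pablo:3, Sven:2, Theo:4.
The largest is 4 (to Theo), so the eccentricity of Grace is 4.

4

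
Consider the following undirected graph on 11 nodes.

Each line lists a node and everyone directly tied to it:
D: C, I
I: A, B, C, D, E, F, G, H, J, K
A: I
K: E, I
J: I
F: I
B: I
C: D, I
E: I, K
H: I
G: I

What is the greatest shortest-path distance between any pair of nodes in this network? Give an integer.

Eccentricity of each node (its greatest distance to any other): A:2, B:2, C:2, D:2, E:2, F:2, G:2, H:2, I:1, J:2, K:2.
The maximum eccentricity is 2, realized for instance by the pair A–D via A – I – D. So the diameter is 2.

2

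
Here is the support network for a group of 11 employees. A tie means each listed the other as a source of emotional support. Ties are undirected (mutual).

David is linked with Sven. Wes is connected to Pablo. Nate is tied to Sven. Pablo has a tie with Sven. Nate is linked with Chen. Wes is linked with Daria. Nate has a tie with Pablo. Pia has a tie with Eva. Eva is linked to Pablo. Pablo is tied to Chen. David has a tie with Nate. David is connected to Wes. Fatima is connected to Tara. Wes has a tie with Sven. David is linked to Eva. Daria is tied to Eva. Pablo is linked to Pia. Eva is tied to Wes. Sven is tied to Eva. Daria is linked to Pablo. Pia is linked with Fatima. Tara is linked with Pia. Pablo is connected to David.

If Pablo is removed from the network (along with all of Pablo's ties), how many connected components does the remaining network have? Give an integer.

Pablo's neighbors (Chen, Daria, David, Eva, Nate, Pia, Sven, and Wes) remain reachable from one another through other ties, so the rest of the network stays in one piece.

1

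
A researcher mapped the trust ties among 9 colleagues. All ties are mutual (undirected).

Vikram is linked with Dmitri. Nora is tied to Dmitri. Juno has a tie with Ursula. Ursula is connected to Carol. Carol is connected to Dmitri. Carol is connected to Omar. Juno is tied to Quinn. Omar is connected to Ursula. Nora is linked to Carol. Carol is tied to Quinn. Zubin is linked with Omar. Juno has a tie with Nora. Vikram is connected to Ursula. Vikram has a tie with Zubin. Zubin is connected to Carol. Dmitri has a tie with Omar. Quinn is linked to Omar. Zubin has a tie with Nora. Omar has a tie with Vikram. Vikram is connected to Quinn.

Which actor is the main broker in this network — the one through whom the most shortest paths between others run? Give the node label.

Carol

Unnormalized betweenness of each node: Carol:19/6, Dmitri:31/30, Juno:5/4, Nora:31/12, Omar:61/30, Quinn:23/15, Ursula:23/15, Vikram:11/6, Zubin:31/30.
Carol has the largest value, 19/6, making it the main broker — the node through which the most shortest paths run.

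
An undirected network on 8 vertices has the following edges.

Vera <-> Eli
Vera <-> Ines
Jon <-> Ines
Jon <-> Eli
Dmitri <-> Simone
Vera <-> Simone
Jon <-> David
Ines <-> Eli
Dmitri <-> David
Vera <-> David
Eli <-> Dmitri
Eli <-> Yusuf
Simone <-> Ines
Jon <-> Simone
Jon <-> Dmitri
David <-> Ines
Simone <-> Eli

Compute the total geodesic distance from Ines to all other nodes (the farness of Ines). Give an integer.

Distances from Ines: David:1, Dmitri:2, Eli:1, Jon:1, Simone:1, Vera:1, Yusuf:2.
Sum = 1 + 2 + 1 + 1 + 1 + 1 + 2 = 9.

9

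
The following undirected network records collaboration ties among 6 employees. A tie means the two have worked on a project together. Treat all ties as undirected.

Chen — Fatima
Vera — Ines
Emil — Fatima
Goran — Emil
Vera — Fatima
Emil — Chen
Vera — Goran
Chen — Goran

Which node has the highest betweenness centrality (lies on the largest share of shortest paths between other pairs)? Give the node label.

Unnormalized betweenness of each node: Chen:1/3, Emil:1/3, Fatima:2, Goran:2, Ines:0, Vera:13/3.
Vera has the largest value, 13/3, making it the main broker — the node through which the most shortest paths run.

Vera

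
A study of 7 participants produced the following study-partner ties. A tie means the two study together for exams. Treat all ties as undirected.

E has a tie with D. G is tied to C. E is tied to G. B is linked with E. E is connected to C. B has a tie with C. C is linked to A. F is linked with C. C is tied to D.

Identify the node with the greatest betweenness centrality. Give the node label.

Unnormalized betweenness of each node: A:0, B:0, C:21/2, D:0, E:3/2, F:0, G:0.
C has the largest value, 21/2, making it the main broker — the node through which the most shortest paths run.

C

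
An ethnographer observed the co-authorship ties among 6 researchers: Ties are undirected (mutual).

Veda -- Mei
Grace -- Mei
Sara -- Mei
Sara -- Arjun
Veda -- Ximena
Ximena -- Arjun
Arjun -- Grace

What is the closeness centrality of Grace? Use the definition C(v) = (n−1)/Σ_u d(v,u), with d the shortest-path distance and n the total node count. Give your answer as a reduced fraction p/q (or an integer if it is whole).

Distances from Grace: Arjun:1, Mei:1, Sara:2, Veda:2, Ximena:2. Sum = 8.
n = 6, so closeness = 5/8.

5/8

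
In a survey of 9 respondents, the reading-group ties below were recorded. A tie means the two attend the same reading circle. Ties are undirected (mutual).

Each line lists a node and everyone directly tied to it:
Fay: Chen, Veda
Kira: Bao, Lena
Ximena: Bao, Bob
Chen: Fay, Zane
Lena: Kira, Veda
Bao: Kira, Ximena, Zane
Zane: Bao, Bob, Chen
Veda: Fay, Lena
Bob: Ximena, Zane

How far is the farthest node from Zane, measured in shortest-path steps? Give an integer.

3

Distances from Zane: Bao:1, Bob:1, Chen:1, Fay:2, Kira:2, Lena:3, Veda:3, Ximena:2.
The largest is 3 (to Lena and Veda), so the eccentricity of Zane is 3.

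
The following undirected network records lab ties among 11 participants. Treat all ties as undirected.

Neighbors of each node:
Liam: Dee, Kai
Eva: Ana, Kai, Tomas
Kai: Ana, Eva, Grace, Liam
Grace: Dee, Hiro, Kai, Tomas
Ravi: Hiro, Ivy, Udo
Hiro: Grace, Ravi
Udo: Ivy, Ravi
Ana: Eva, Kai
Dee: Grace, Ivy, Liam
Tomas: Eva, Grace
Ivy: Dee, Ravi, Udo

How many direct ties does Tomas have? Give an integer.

2

Tomas is directly tied to Eva and Grace. That is 2 neighbors, so the degree of Tomas is 2.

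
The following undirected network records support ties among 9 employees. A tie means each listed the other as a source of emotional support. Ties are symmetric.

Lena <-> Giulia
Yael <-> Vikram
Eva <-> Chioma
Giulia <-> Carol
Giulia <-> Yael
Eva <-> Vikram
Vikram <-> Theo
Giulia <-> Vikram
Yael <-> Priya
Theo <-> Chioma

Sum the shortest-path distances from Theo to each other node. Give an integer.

17

Distances from Theo: Carol:3, Chioma:1, Eva:2, Giulia:2, Lena:3, Priya:3, Vikram:1, Yael:2.
Sum = 3 + 1 + 2 + 2 + 3 + 3 + 1 + 2 = 17.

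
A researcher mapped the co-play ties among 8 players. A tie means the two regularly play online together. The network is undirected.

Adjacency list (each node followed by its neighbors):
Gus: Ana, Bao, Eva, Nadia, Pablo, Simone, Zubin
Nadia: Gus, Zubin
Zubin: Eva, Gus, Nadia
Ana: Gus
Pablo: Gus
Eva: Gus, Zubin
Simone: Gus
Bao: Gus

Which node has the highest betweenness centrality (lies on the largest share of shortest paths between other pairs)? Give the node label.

Gus

Unnormalized betweenness of each node: Ana:0, Bao:0, Eva:0, Gus:37/2, Nadia:0, Pablo:0, Simone:0, Zubin:1/2.
Gus has the largest value, 37/2, making it the main broker — the node through which the most shortest paths run.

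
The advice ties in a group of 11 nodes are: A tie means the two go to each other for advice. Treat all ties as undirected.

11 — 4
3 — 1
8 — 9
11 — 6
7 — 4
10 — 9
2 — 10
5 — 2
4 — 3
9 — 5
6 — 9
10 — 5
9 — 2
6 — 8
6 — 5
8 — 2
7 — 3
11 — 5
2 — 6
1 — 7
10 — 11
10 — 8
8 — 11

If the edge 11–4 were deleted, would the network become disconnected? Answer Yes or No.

Without the 11–4 edge there is no alternate route between 11 and 4, so the network disconnects. It is a bridge.

Yes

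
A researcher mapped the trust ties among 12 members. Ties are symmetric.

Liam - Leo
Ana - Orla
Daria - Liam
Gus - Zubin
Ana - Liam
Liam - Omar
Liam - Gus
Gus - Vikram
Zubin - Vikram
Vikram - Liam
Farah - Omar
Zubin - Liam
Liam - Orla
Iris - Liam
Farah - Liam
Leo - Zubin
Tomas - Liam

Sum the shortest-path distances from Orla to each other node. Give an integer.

Distances from Orla: Ana:1, Daria:2, Farah:2, Gus:2, Iris:2, Leo:2, Liam:1, Omar:2, Tomas:2, Vikram:2, Zubin:2.
Sum = 1 + 2 + 2 + 2 + 2 + 2 + 1 + 2 + 2 + 2 + 2 = 20.

20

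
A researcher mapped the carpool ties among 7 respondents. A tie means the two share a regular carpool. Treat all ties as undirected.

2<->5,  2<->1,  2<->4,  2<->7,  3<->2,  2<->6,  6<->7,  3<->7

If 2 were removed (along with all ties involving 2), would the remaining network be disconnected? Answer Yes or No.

Removing 2 leaves {3, 6, and 7} with no path to {4}, so the network splits into 4 components. 2 is a cut vertex.

Yes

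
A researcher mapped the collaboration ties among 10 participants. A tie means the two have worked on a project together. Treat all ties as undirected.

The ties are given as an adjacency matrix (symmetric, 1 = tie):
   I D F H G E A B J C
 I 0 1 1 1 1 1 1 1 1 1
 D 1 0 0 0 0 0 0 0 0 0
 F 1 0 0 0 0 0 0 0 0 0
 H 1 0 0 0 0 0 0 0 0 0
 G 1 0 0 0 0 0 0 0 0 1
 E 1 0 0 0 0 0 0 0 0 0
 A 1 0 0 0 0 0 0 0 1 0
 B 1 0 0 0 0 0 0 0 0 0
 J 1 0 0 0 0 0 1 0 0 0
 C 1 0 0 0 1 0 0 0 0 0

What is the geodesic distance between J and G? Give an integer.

2

One shortest route is J – I – G, which uses 2 edges, and J and G are not directly tied, so nothing shorter exists. So d(J,G) = 2.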